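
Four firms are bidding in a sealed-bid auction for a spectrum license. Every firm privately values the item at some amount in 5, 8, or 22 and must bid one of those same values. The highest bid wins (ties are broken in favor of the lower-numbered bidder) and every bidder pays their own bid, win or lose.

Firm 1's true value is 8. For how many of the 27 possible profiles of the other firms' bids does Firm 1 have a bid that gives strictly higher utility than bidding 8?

Others bid (5, 5, 5): truth gives 0; bid 5 gives 3 > 0. Violating.
Others bid (5, 5, 22): truth gives -8; bid 5 gives -5 > -8. Violating.
Others bid (5, 8, 22): truth gives -8; bid 5 gives -5 > -8. Violating.
Others bid (5, 22, 5): truth gives -8; bid 5 gives -5 > -8. Violating.
Others bid (5, 5, 8): truth gives 0; no alternative beats it.
Others bid (5, 8, 5): truth gives 0; no alternative beats it.
(Checking all 27 profiles: 20 have a profitable deviation, 7 do not.)

20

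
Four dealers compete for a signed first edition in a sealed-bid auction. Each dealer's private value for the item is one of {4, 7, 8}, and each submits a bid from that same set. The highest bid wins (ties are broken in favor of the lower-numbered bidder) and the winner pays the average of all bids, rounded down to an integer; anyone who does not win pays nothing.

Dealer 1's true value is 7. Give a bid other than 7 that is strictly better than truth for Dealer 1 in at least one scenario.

8

Suppose Dealer 2 bids 4, Dealer 3 bids 4 and Dealer 4 bids 8.
Bid 7: loses, pays 0, utility 0.
Bid 8: wins, pays 6, utility 7 - 6 = 1.
So bidding 8 beats truth here (1 > 0).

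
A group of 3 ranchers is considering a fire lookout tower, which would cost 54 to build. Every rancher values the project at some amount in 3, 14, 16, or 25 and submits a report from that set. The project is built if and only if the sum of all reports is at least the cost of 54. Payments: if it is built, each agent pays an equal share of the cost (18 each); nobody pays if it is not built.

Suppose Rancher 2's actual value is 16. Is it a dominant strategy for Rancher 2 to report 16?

Consider the case where Rancher 1 reports 14 and Rancher 3 reports 25.
Truthful report 16: project built, pays 18, utility 16 - 18 = -2.
Report 3 instead: project not built, utility 0.
Since 0 > -2, reporting 3 is strictly better here, so truthful reporting is not dominant.

No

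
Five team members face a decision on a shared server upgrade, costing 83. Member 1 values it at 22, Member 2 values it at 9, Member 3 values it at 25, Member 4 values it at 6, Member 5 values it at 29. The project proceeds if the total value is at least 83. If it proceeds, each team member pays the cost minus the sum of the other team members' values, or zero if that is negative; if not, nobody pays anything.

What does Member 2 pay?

Total value 91 ≥ cost 83, so the project is built.
The other team members' values sum to 82.
Cost minus that sum is 83 - 82 = 1.

1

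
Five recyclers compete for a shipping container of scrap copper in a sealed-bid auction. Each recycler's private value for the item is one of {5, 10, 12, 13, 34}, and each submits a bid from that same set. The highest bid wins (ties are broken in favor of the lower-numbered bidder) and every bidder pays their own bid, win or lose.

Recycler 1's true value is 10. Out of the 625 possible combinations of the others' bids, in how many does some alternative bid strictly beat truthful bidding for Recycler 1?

Others bid (5, 5, 5, 5): truth gives 0; bid 5 gives 5 > 0. Violating.
Others bid (5, 5, 5, 12): truth gives -10; bid 12 gives -2 > -10. Violating.
Others bid (5, 5, 5, 13): truth gives -10; bid 13 gives -3 > -10. Violating.
Others bid (5, 5, 5, 34): truth gives -10; bid 5 gives -5 > -10. Violating.
Others bid (5, 5, 5, 10): truth gives 0; no alternative beats it.
Others bid (5, 5, 10, 5): truth gives 0; no alternative beats it.
(Checking all 625 profiles: 610 have a profitable deviation, 15 do not.)

610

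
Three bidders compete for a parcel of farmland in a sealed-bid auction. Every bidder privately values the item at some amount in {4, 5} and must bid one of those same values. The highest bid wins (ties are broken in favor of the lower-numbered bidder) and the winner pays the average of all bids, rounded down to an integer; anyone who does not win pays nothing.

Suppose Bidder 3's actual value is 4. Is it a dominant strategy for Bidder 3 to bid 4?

Yes

Check each profile of the others' bids and compare truth against every alternative bid.
Others bid (4, 4): truth gives 0, best alternative gives 0.
Others bid (4, 5): truth gives 0, best alternative gives 0.
Others bid (5, 4): truth gives 0, best alternative gives 0.
Others bid (5, 5): truth gives 0, best alternative gives 0.
In every case the truthful bid is at least as good as any alternative, so it is a dominant strategy.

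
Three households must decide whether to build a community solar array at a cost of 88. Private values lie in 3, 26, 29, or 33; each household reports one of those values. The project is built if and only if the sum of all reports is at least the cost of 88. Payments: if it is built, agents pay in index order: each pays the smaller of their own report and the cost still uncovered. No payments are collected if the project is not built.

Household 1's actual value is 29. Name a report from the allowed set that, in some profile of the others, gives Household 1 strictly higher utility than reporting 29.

Suppose Household 2 reports 29 and Household 3 reports 33.
Report 29: project built, pays 29, utility 29 - 29 = 0.
Report 26: project built, pays 26, utility 29 - 26 = 3.
So reporting 26 beats truth here (3 > 0).

26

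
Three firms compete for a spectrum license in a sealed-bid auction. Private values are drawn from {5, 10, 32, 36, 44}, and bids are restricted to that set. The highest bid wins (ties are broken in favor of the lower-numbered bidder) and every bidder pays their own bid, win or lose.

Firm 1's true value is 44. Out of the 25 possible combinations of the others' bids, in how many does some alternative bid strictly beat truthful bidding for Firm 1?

16

Others bid (5, 5): truth gives 0; bid 5 gives 39 > 0. Violating.
Others bid (5, 10): truth gives 0; bid 10 gives 34 > 0. Violating.
Others bid (5, 32): truth gives 0; bid 32 gives 12 > 0. Violating.
Others bid (5, 36): truth gives 0; bid 36 gives 8 > 0. Violating.
Others bid (5, 44): truth gives 0; no alternative beats it.
Others bid (10, 44): truth gives 0; no alternative beats it.
(Checking all 25 profiles: 16 have a profitable deviation, 9 do not.)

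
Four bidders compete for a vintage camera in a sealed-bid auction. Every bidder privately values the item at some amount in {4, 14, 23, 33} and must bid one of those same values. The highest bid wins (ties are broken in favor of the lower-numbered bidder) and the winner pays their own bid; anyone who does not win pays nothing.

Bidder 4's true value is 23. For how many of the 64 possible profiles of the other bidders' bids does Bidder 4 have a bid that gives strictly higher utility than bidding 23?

Others bid (4, 4, 4): truth gives 0; bid 14 gives 9 > 0. Violating.
Others bid (4, 4, 14): truth gives 0; no alternative beats it.
Others bid (4, 4, 23): truth gives 0; no alternative beats it.
(Checking all 64 profiles: 1 has a profitable deviation, 63 do not.)

1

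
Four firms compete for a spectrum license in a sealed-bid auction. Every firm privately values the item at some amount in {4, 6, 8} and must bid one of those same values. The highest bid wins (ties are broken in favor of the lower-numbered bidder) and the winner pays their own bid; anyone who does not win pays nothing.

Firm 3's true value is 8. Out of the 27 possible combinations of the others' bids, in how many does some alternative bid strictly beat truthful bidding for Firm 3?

Others bid (4, 4, 4): truth gives 0; bid 6 gives 2 > 0. Violating.
Others bid (4, 4, 6): truth gives 0; bid 6 gives 2 > 0. Violating.
Others bid (4, 4, 8): truth gives 0; no alternative beats it.
Others bid (4, 6, 4): truth gives 0; no alternative beats it.
(Checking all 27 profiles: 2 have a profitable deviation, 25 do not.)

2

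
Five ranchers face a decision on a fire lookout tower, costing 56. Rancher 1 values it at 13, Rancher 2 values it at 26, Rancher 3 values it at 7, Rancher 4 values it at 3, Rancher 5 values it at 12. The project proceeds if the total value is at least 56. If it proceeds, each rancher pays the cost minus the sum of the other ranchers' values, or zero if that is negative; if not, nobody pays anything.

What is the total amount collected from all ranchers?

Total value 61 ≥ cost 56, so it is built.
Rancher 1: others sum to 48; max(0, 56 - 48) = 8.
Rancher 2: others sum to 35; max(0, 56 - 35) = 21.
Rancher 3: others sum to 54; max(0, 56 - 54) = 2.
Rancher 4: others sum to 58; max(0, 56 - 58) = 0.
Rancher 5: others sum to 49; max(0, 56 - 49) = 7.
Total collected = 8 + 21 + 2 + 0 + 7 = 38.

38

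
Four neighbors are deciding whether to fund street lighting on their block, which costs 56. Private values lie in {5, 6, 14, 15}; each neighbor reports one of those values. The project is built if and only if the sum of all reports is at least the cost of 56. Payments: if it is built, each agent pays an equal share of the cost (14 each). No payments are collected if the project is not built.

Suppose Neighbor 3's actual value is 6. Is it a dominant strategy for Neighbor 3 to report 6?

Check each profile of the others' reports and compare truth against every alternative report.
Others report (5, 5, 5): truth gives 0, best alternative gives 0.
Others report (5, 5, 6): truth gives 0, best alternative gives 0.
Others report (5, 5, 14): truth gives 0, best alternative gives 0.
Others report (5, 5, 15): truth gives 0, best alternative gives 0.
Others report (5, 6, 5): truth gives 0, best alternative gives 0.
Others report (5, 6, 6): truth gives 0, best alternative gives 0.
(Remaining 58 profiles checked similarly; truth is weakly best in each.)
In every case the truthful report is at least as good as any alternative, so it is a dominant strategy.

Yes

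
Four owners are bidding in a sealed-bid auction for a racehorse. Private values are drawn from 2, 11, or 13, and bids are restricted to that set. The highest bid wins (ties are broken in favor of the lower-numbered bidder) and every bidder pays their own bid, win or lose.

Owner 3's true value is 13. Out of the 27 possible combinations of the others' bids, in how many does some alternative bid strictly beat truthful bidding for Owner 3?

17

Others bid (2, 2, 2): truth gives 0; bid 11 gives 2 > 0. Violating.
Others bid (2, 2, 11): truth gives 0; bid 11 gives 2 > 0. Violating.
Others bid (2, 13, 2): truth gives -13; bid 2 gives -2 > -13. Violating.
Others bid (2, 13, 11): truth gives -13; bid 2 gives -2 > -13. Violating.
Others bid (2, 2, 13): truth gives 0; no alternative beats it.
Others bid (2, 11, 2): truth gives 0; no alternative beats it.
(Checking all 27 profiles: 17 have a profitable deviation, 10 do not.)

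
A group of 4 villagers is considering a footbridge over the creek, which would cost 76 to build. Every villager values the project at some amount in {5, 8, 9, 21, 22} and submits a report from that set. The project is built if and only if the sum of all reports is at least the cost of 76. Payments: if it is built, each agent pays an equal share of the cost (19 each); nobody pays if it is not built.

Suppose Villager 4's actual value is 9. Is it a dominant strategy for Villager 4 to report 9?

Check each profile of the others' reports and compare truth against every alternative report.
Others report (5, 5, 5): truth gives 0, best alternative gives 0.
Others report (5, 5, 8): truth gives 0, best alternative gives 0.
Others report (5, 5, 9): truth gives 0, best alternative gives 0.
Others report (5, 5, 21): truth gives 0, best alternative gives 0.
Others report (5, 5, 22): truth gives 0, best alternative gives 0.
Others report (5, 8, 5): truth gives 0, best alternative gives 0.
(Remaining 119 profiles checked similarly; truth is weakly best in each.)
In every case the truthful report is at least as good as any alternative, so it is a dominant strategy.

Yes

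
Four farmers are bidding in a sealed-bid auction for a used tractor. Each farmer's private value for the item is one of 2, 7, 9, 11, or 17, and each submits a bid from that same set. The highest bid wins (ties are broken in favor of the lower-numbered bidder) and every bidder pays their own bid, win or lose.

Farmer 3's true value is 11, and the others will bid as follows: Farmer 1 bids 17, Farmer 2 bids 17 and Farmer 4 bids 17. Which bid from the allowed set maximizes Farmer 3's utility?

2

Bid 2: loses but pays 2, utility -2.
Bid 7: loses but pays 7, utility -7.
Bid 9: loses but pays 9, utility -9.
Bid 11: loses but pays 11, utility -11.
Bid 17: loses but pays 17, utility -17.
The best choice is 2 with utility -2.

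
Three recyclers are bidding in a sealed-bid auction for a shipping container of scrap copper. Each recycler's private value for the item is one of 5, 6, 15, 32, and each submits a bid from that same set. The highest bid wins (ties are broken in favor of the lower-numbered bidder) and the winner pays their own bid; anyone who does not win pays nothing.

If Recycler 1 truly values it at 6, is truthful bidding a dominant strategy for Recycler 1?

No

Consider the case where Recycler 2 bids 5 and Recycler 3 bids 5.
Truthful bid 6: wins, pays 6, utility 6 - 6 = 0.
Bid 5 instead: wins, pays 5, utility 6 - 5 = 1.
Since 1 > 0, bidding 5 is strictly better here, so truthful bidding is not dominant.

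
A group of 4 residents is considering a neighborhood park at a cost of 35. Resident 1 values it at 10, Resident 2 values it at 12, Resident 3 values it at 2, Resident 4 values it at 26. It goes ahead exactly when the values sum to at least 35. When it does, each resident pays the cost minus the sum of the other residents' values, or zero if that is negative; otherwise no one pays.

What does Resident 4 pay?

11

Total value 50 ≥ cost 35, so the project is built.
The other residents' values sum to 24.
Cost minus that sum is 35 - 24 = 11.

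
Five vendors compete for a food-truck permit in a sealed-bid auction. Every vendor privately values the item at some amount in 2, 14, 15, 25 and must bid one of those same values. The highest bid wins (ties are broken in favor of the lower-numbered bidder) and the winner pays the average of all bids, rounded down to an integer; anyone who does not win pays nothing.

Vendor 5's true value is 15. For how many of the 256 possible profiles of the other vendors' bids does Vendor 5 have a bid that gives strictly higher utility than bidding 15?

50

Others bid (2, 2, 2, 15): truth gives 0; bid 25 gives 6 > 0. Violating.
Others bid (2, 2, 14, 15): truth gives 0; bid 25 gives 4 > 0. Violating.
Others bid (2, 2, 15, 2): truth gives 0; bid 25 gives 6 > 0. Violating.
Others bid (2, 2, 15, 14): truth gives 0; bid 25 gives 4 > 0. Violating.
Others bid (2, 2, 2, 2): truth gives 11; no alternative beats it.
Others bid (2, 2, 2, 14): truth gives 8; no alternative beats it.
(Checking all 256 profiles: 50 have a profitable deviation, 206 do not.)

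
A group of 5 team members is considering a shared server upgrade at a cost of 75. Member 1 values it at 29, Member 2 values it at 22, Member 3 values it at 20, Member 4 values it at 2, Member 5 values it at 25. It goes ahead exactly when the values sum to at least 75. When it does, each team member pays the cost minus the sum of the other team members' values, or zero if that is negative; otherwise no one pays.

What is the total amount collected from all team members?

8

Total value 98 ≥ cost 75, so it is built.
Member 1: others sum to 69; max(0, 75 - 69) = 6.
Member 2: others sum to 76; max(0, 75 - 76) = 0.
Member 3: others sum to 78; max(0, 75 - 78) = 0.
Member 4: others sum to 96; max(0, 75 - 96) = 0.
Member 5: others sum to 73; max(0, 75 - 73) = 2.
Total collected = 6 + 0 + 0 + 0 + 2 = 8.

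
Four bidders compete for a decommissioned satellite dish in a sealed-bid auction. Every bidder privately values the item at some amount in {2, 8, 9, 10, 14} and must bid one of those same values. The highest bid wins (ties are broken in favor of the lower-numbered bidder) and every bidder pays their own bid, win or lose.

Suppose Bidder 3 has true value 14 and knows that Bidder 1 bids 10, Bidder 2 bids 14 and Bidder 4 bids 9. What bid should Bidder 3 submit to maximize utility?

2

Bid 2: loses but pays 2, utility -2.
Bid 8: loses but pays 8, utility -8.
Bid 9: loses but pays 9, utility -9.
Bid 10: loses but pays 10, utility -10.
Bid 14: loses but pays 14, utility -14.
The best choice is 2 with utility -2.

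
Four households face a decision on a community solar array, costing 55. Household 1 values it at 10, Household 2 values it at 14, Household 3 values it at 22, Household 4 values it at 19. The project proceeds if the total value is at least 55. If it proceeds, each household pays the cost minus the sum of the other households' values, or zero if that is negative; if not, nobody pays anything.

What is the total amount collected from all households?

Total value 65 ≥ cost 55, so it is built.
Household 1: others sum to 55; max(0, 55 - 55) = 0.
Household 2: others sum to 51; max(0, 55 - 51) = 4.
Household 3: others sum to 43; max(0, 55 - 43) = 12.
Household 4: others sum to 46; max(0, 55 - 46) = 9.
Total collected = 0 + 4 + 12 + 9 = 25.

25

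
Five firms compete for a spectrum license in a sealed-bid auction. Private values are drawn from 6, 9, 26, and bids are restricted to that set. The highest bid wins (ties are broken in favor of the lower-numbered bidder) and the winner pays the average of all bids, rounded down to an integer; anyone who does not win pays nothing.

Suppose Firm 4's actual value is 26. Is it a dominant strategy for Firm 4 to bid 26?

No

Consider the case where Firm 1 bids 6, Firm 2 bids 6, Firm 3 bids 6 and Firm 5 bids 6.
Truthful bid 26: wins, pays 10, utility 26 - 10 = 16.
Bid 9 instead: wins, pays 6, utility 26 - 6 = 20.
Since 20 > 16, bidding 9 is strictly better here, so truthful bidding is not dominant.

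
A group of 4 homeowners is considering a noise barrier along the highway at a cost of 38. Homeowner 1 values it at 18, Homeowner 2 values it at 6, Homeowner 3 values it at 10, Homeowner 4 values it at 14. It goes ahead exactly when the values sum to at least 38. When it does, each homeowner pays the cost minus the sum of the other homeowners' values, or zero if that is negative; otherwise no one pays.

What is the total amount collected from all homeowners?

Total value 48 ≥ cost 38, so it is built.
Homeowner 1: others sum to 30; max(0, 38 - 30) = 8.
Homeowner 2: others sum to 42; max(0, 38 - 42) = 0.
Homeowner 3: others sum to 38; max(0, 38 - 38) = 0.
Homeowner 4: others sum to 34; max(0, 38 - 34) = 4.
Total collected = 8 + 0 + 0 + 4 = 12.

12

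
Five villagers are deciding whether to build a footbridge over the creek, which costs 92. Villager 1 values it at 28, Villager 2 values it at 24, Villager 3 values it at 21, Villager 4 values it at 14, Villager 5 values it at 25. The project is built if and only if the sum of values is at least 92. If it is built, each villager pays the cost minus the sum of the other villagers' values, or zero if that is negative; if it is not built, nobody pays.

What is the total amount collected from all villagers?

18

Total value 112 ≥ cost 92, so it is built.
Villager 1: others sum to 84; max(0, 92 - 84) = 8.
Villager 2: others sum to 88; max(0, 92 - 88) = 4.
Villager 3: others sum to 91; max(0, 92 - 91) = 1.
Villager 4: others sum to 98; max(0, 92 - 98) = 0.
Villager 5: others sum to 87; max(0, 92 - 87) = 5.
Total collected = 8 + 4 + 1 + 0 + 5 = 18.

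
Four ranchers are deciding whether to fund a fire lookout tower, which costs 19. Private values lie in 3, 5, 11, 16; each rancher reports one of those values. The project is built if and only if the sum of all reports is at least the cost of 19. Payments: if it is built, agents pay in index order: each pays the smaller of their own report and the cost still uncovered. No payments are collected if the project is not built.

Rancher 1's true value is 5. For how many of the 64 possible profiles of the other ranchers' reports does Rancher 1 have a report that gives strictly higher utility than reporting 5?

Others report (3, 3, 11): truth gives 0; report 3 gives 2 > 0. Violating.
Others report (3, 3, 16): truth gives 0; report 3 gives 2 > 0. Violating.
Others report (3, 5, 11): truth gives 0; report 3 gives 2 > 0. Violating.
Others report (3, 5, 16): truth gives 0; report 3 gives 2 > 0. Violating.
Others report (3, 3, 3): truth gives 0; no alternative beats it.
Others report (3, 3, 5): truth gives 0; no alternative beats it.
(Checking all 64 profiles: 56 have a profitable deviation, 8 do not.)

56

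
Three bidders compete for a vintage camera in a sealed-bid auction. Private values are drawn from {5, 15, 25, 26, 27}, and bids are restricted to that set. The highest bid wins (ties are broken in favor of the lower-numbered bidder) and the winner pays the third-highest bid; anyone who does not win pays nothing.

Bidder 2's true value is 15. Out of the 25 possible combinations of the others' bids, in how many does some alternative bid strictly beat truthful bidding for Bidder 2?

6

Others bid (5, 25): truth gives 0; bid 25 gives 10 > 0. Violating.
Others bid (5, 26): truth gives 0; bid 26 gives 10 > 0. Violating.
Others bid (5, 27): truth gives 0; bid 27 gives 10 > 0. Violating.
Others bid (15, 5): truth gives 0; bid 25 gives 10 > 0. Violating.
Others bid (5, 5): truth gives 10; no alternative beats it.
Others bid (5, 15): truth gives 10; no alternative beats it.
(Checking all 25 profiles: 6 have a profitable deviation, 19 do not.)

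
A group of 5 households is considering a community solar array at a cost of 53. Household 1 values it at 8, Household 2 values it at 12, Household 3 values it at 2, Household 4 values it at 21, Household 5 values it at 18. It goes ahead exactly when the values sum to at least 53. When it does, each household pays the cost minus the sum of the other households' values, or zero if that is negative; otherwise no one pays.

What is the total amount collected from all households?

27

Total value 61 ≥ cost 53, so it is built.
Household 1: others sum to 53; max(0, 53 - 53) = 0.
Household 2: others sum to 49; max(0, 53 - 49) = 4.
Household 3: others sum to 59; max(0, 53 - 59) = 0.
Household 4: others sum to 40; max(0, 53 - 40) = 13.
Household 5: others sum to 43; max(0, 53 - 43) = 10.
Total collected = 0 + 4 + 0 + 13 + 10 = 27.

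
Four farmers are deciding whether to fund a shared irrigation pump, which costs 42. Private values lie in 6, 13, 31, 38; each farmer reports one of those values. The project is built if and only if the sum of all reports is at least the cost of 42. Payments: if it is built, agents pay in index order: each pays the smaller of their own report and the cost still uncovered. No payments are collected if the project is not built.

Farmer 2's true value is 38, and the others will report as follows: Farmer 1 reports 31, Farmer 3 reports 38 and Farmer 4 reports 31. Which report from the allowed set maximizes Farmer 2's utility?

6

Report 6: project built, pays 6, utility 38 - 6 = 32.
Report 13: project built, pays 11, utility 38 - 11 = 27.
Report 31: project built, pays 11, utility 38 - 11 = 27.
Report 38: project built, pays 11, utility 38 - 11 = 27.
The best choice is 6 with utility 32.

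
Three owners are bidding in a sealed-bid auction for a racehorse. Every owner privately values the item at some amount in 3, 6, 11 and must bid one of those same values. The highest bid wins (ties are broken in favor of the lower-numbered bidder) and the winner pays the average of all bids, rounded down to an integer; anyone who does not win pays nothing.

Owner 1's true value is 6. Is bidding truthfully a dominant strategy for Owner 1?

No

Consider the case where Owner 2 bids 3 and Owner 3 bids 3.
Truthful bid 6: wins, pays 4, utility 6 - 4 = 2.
Bid 3 instead: wins, pays 3, utility 6 - 3 = 3.
Since 3 > 2, bidding 3 is strictly better here, so truthful bidding is not dominant.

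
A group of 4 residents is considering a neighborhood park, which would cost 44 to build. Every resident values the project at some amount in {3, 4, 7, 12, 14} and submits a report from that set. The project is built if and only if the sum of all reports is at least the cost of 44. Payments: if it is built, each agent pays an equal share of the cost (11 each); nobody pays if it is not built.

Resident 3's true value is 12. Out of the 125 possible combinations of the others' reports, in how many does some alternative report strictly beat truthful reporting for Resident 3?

Others report (3, 14, 14): truth gives 0; report 14 gives 1 > 0. Violating.
Others report (4, 12, 14): truth gives 0; report 14 gives 1 > 0. Violating.
Others report (4, 14, 12): truth gives 0; report 14 gives 1 > 0. Violating.
Others report (7, 12, 12): truth gives 0; report 14 gives 1 > 0. Violating.
Others report (3, 3, 3): truth gives 0; no alternative beats it.
Others report (3, 3, 4): truth gives 0; no alternative beats it.
(Checking all 125 profiles: 12 have a profitable deviation, 113 do not.)

12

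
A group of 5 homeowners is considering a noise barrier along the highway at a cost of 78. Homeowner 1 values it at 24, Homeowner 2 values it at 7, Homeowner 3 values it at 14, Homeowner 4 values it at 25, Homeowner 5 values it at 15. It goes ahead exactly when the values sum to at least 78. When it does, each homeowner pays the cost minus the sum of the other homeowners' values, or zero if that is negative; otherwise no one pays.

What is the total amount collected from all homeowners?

Total value 85 ≥ cost 78, so it is built.
Homeowner 1: others sum to 61; max(0, 78 - 61) = 17.
Homeowner 2: others sum to 78; max(0, 78 - 78) = 0.
Homeowner 3: others sum to 71; max(0, 78 - 71) = 7.
Homeowner 4: others sum to 60; max(0, 78 - 60) = 18.
Homeowner 5: others sum to 70; max(0, 78 - 70) = 8.
Total collected = 17 + 0 + 7 + 18 + 8 = 50.

50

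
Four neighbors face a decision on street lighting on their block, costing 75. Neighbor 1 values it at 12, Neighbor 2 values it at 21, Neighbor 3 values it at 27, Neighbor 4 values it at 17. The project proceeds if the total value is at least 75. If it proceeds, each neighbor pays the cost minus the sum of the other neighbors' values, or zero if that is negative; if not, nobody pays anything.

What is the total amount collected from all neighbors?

69

Total value 77 ≥ cost 75, so it is built.
Neighbor 1: others sum to 65; max(0, 75 - 65) = 10.
Neighbor 2: others sum to 56; max(0, 75 - 56) = 19.
Neighbor 3: others sum to 50; max(0, 75 - 50) = 25.
Neighbor 4: others sum to 60; max(0, 75 - 60) = 15.
Total collected = 10 + 19 + 25 + 15 = 69.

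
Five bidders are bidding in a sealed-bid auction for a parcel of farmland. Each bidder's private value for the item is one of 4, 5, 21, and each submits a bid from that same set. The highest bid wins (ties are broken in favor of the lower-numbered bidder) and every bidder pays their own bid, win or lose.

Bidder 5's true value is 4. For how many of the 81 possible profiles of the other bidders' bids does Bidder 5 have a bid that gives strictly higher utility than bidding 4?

Others bid (4, 4, 4, 4): truth gives -4; bid 5 gives -1 > -4. Violating.
Others bid (4, 4, 4, 5): truth gives -4; no alternative beats it.
Others bid (4, 4, 4, 21): truth gives -4; no alternative beats it.
(Checking all 81 profiles: 1 has a profitable deviation, 80 do not.)

1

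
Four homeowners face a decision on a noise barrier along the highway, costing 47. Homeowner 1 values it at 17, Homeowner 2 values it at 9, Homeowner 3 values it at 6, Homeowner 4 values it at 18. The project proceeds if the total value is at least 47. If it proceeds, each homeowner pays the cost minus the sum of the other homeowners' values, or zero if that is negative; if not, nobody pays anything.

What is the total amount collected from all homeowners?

38

Total value 50 ≥ cost 47, so it is built.
Homeowner 1: others sum to 33; max(0, 47 - 33) = 14.
Homeowner 2: others sum to 41; max(0, 47 - 41) = 6.
Homeowner 3: others sum to 44; max(0, 47 - 44) = 3.
Homeowner 4: others sum to 32; max(0, 47 - 32) = 15.
Total collected = 14 + 6 + 3 + 15 = 38.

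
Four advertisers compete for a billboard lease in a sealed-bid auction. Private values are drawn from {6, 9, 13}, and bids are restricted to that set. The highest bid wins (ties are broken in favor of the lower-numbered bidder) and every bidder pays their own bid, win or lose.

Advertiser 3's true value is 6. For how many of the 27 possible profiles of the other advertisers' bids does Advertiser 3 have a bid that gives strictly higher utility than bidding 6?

2

Others bid (6, 6, 6): truth gives -6; bid 9 gives -3 > -6. Violating.
Others bid (6, 6, 9): truth gives -6; bid 9 gives -3 > -6. Violating.
Others bid (6, 6, 13): truth gives -6; no alternative beats it.
Others bid (6, 9, 6): truth gives -6; no alternative beats it.
(Checking all 27 profiles: 2 have a profitable deviation, 25 do not.)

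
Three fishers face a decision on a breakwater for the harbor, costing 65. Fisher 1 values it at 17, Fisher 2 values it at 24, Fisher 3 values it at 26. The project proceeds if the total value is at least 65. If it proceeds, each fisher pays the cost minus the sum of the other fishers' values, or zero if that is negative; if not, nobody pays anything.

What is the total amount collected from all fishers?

Total value 67 ≥ cost 65, so it is built.
Fisher 1: others sum to 50; max(0, 65 - 50) = 15.
Fisher 2: others sum to 43; max(0, 65 - 43) = 22.
Fisher 3: others sum to 41; max(0, 65 - 41) = 24.
Total collected = 15 + 22 + 24 = 61.

61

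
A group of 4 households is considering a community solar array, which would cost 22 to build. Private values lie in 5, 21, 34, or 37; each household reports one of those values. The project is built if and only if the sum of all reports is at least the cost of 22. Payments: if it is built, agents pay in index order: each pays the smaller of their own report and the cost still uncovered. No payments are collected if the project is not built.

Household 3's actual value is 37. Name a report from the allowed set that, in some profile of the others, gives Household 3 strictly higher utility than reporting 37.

5

Suppose Household 1 reports 5, Household 2 reports 5 and Household 4 reports 21.
Report 37: project built, pays 12, utility 37 - 12 = 25.
Report 5: project built, pays 5, utility 37 - 5 = 32.
So reporting 5 beats truth here (32 > 25).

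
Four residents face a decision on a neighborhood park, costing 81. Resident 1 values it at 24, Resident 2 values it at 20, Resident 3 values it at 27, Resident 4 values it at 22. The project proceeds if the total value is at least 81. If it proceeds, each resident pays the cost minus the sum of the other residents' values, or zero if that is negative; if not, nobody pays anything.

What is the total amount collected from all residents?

45

Total value 93 ≥ cost 81, so it is built.
Resident 1: others sum to 69; max(0, 81 - 69) = 12.
Resident 2: others sum to 73; max(0, 81 - 73) = 8.
Resident 3: others sum to 66; max(0, 81 - 66) = 15.
Resident 4: others sum to 71; max(0, 81 - 71) = 10.
Total collected = 12 + 8 + 15 + 10 = 45.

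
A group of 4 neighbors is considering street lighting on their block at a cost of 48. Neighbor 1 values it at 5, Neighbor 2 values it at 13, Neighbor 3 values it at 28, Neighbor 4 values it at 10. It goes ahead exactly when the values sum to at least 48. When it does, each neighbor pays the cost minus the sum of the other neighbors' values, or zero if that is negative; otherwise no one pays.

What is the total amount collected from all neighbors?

27

Total value 56 ≥ cost 48, so it is built.
Neighbor 1: others sum to 51; max(0, 48 - 51) = 0.
Neighbor 2: others sum to 43; max(0, 48 - 43) = 5.
Neighbor 3: others sum to 28; max(0, 48 - 28) = 20.
Neighbor 4: others sum to 46; max(0, 48 - 46) = 2.
Total collected = 0 + 5 + 20 + 2 = 27.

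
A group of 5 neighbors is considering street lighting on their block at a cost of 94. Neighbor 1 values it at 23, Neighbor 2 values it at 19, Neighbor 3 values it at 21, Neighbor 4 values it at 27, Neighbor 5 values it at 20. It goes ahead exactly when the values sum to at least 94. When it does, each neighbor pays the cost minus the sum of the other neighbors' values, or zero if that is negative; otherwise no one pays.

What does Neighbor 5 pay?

4

Total value 110 ≥ cost 94, so the project is built.
The other neighbors' values sum to 90.
Cost minus that sum is 94 - 90 = 4.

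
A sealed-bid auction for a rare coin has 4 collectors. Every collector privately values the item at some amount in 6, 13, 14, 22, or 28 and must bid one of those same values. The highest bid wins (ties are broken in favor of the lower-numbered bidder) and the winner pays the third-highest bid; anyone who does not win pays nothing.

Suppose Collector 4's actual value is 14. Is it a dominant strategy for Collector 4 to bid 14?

No

Consider the case where Collector 1 bids 6, Collector 2 bids 6 and Collector 3 bids 14.
Truthful bid 14: loses, pays 0, utility 0.
Bid 22 instead: wins, pays 6, utility 14 - 6 = 8.
Since 8 > 0, bidding 22 is strictly better here, so truthful bidding is not dominant.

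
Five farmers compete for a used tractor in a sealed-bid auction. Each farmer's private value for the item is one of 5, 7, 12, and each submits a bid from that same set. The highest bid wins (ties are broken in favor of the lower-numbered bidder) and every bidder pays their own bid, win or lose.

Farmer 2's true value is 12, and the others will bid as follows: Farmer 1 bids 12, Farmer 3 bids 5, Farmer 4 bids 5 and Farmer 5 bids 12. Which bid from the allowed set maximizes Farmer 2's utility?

5

Bid 5: loses but pays 5, utility -5.
Bid 7: loses but pays 7, utility -7.
Bid 12: loses but pays 12, utility -12.
The best choice is 5 with utility -5.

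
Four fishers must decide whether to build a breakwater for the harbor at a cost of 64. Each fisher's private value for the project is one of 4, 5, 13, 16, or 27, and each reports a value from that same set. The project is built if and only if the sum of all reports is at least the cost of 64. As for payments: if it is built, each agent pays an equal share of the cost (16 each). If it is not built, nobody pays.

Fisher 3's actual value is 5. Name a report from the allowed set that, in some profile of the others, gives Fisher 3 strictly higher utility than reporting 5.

4

Suppose Fisher 1 reports 5, Fisher 2 reports 27 and Fisher 4 reports 27.
Report 5: project built, pays 16, utility 5 - 16 = -11.
Report 4: project not built, utility 0.
So reporting 4 beats truth here (0 > -11).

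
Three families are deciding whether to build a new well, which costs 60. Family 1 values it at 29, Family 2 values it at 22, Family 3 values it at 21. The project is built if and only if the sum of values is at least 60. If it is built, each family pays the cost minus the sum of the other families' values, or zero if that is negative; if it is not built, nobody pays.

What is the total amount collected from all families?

Total value 72 ≥ cost 60, so it is built.
Family 1: others sum to 43; max(0, 60 - 43) = 17.
Family 2: others sum to 50; max(0, 60 - 50) = 10.
Family 3: others sum to 51; max(0, 60 - 51) = 9.
Total collected = 17 + 10 + 9 = 36.

36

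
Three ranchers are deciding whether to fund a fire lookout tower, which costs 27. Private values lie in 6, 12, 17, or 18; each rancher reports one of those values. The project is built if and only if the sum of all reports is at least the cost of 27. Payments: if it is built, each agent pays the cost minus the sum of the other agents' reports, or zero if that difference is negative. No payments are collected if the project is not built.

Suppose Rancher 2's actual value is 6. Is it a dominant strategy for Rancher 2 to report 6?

Yes

Check each profile of the others' reports and compare truth against every alternative report.
Others report (6, 12): truth gives 0, best alternative gives -3.
Others report (12, 6): truth gives 0, best alternative gives -3.
Others report (12, 17): truth gives 6, best alternative gives 6.
Others report (12, 18): truth gives 6, best alternative gives 6.
Others report (17, 12): truth gives 6, best alternative gives 6.
Others report (17, 17): truth gives 6, best alternative gives 6.
(Remaining 10 profiles checked similarly; truth is weakly best in each.)
In every case the truthful report is at least as good as any alternative, so it is a dominant strategy.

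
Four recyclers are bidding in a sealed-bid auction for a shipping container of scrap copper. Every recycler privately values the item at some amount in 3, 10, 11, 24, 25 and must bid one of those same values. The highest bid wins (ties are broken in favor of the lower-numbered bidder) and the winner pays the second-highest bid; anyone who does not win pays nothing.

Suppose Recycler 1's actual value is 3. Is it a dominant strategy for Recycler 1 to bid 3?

Check each profile of the others' bids and compare truth against every alternative bid.
Others bid (3, 3, 10): truth gives 0, best alternative gives -7.
Others bid (3, 10, 3): truth gives 0, best alternative gives -7.
Others bid (3, 10, 10): truth gives 0, best alternative gives -7.
Others bid (10, 3, 3): truth gives 0, best alternative gives -7.
Others bid (10, 3, 10): truth gives 0, best alternative gives -7.
Others bid (10, 10, 3): truth gives 0, best alternative gives -7.
(Remaining 119 profiles checked similarly; truth is weakly best in each.)
In every case the truthful bid is at least as good as any alternative, so it is a dominant strategy.

Yes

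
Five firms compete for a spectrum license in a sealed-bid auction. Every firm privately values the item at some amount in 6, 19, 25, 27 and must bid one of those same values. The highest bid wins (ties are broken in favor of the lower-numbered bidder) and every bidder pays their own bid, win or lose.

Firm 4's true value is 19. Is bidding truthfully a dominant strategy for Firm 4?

No

Consider the case where Firm 1 bids 6, Firm 2 bids 6, Firm 3 bids 6 and Firm 5 bids 25.
Truthful bid 19: loses but pays 19, utility -19.
Bid 6 instead: loses but pays 6, utility -6.
Since -6 > -19, bidding 6 is strictly better here, so truthful bidding is not dominant.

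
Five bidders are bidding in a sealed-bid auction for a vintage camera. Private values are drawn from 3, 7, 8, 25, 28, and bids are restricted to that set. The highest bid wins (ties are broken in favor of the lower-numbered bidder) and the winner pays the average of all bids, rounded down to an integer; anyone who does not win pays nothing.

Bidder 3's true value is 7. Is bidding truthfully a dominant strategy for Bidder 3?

Consider the case where Bidder 1 bids 3, Bidder 2 bids 3, Bidder 4 bids 3 and Bidder 5 bids 8.
Truthful bid 7: loses, pays 0, utility 0.
Bid 8 instead: wins, pays 5, utility 7 - 5 = 2.
Since 2 > 0, bidding 8 is strictly better here, so truthful bidding is not dominant.

No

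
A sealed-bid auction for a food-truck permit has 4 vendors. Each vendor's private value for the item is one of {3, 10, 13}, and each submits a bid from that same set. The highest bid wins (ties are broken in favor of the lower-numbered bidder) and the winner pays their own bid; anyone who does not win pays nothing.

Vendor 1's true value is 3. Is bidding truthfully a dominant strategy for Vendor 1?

Check each profile of the others' bids and compare truth against every alternative bid.
Others bid (3, 3, 3): truth gives 0, best alternative gives -7.
Others bid (3, 3, 10): truth gives 0, best alternative gives -7.
Others bid (3, 10, 3): truth gives 0, best alternative gives -7.
Others bid (3, 10, 10): truth gives 0, best alternative gives -7.
Others bid (10, 3, 3): truth gives 0, best alternative gives -7.
Others bid (10, 3, 10): truth gives 0, best alternative gives -7.
(Remaining 21 profiles checked similarly; truth is weakly best in each.)
In every case the truthful bid is at least as good as any alternative, so it is a dominant strategy.

Yes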